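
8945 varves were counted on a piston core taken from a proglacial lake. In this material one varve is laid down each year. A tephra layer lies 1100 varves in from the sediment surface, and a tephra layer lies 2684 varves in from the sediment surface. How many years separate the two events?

2684 − 1100 = 1584 varves lie between the two events.
That is 1584 years at one varve per year.

1584 years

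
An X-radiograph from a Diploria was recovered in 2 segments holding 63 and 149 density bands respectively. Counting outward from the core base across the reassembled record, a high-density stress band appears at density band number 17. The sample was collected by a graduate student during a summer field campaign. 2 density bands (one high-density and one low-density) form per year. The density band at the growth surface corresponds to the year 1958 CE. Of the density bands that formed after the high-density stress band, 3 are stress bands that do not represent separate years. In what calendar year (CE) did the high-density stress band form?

Total density bands = 63 + 149 = 212.
212 − 17 = 195 density bands lie beyond the high-density stress band toward the growth surface.
195 − 3 false = 192 true density bands after the high-density stress band.
With 2 density bands per year, 192 / 2 = 96 years.
1958 − 96 = 1862 CE.

1862 CE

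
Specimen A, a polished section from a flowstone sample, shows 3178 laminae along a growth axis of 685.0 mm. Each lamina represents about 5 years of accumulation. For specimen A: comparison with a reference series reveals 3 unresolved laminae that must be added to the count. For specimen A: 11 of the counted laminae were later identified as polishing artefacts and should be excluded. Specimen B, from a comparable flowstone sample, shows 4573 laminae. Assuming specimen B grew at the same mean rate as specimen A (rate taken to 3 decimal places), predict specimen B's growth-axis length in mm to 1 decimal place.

983.2 mm

Specimen A: adjusted count: 3178 − 11 + 3 = 3170 laminae.
Specimen A: multiplying by 5 years per lamina: 3170 × 5 = 15850 years.
A: Extension rate ≈ 685.0 / 15850 = 0.043 mm/year.
Specimen B: at 5 years per lamina, 4573 × 5 = 22865 years. Length of B = 0.043 × 22865 = 983.2 mm.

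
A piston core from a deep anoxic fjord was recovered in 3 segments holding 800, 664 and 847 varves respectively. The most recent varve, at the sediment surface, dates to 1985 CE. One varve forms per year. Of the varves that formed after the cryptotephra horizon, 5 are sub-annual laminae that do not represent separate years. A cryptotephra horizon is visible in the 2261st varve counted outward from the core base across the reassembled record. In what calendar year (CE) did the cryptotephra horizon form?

Total varves = 800 + 664 + 847 = 2311.
2311 − 2261 = 50 varves lie beyond the cryptotephra horizon toward the sediment surface.
Excluding 5 false varves: 50 − 5 = 45.
Counting back 45 years from 1985 CE places the cryptotephra horizon in 1985 − 45 = 1940 CE.

1940 CE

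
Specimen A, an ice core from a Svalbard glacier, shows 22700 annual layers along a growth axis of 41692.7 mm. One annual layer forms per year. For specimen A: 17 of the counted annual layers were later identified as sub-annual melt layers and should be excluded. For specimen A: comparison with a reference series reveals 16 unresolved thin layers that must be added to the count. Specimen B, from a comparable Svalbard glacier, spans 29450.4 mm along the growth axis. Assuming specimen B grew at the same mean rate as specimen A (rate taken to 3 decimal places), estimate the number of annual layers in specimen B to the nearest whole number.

Specimen A: after corrections the count is 22700 − 17 + 16 = 22699 annual layers.
A: Mean rate = 41692.7 mm / 22699 years ≈ 1.837 mm/year.
B spans 29450.4 / 1.837 = 16031.79 years ≈ 16032 annual layers.

16032 annual layers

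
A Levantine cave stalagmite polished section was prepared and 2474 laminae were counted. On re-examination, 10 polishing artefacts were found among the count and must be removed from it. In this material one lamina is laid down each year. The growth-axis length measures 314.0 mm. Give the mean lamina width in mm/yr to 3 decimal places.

True lamina count = 2474 − 10 = 2464.
314.0 mm over 2464 years gives 314.0 / 2464 ≈ 0.127 mm/yr.

0.127 mm/yr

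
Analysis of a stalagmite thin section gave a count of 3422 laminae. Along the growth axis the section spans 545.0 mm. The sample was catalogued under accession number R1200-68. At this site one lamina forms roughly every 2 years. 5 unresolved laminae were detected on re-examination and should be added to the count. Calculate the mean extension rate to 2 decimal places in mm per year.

0.08 mm per year

True lamina count = 3422 + 5 = 3427.
At 2 years per lamina, 3427 × 2 = 6854 years.
Extension rate ≈ 545.0 / 6854 = 0.08 mm per year.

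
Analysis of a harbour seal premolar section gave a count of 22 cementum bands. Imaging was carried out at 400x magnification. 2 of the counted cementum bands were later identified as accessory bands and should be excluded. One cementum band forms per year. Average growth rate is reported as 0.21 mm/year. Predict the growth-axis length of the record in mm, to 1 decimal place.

Adjusted count: 22 − 2 = 20 cementum bands.
20 years at 0.21 mm/year gives 0.21 × 20 = 4.2 mm.

4.2 mm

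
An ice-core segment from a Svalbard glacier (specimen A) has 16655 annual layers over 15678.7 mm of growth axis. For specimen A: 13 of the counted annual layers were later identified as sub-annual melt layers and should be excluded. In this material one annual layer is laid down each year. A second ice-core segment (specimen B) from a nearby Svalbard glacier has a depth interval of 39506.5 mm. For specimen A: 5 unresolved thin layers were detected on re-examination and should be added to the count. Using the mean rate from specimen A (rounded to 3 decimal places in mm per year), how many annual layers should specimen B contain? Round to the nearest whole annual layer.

Specimen A: true annual layer count = 16655 − 13 + 5 = 16647.
A: Extension rate ≈ 15678.7 / 16647 = 0.942 mm per year.
Specimen B: 39506.5 mm / 0.942 mm per year = 41938.96 years ≈ 41939 annual layers.

41939 annual layers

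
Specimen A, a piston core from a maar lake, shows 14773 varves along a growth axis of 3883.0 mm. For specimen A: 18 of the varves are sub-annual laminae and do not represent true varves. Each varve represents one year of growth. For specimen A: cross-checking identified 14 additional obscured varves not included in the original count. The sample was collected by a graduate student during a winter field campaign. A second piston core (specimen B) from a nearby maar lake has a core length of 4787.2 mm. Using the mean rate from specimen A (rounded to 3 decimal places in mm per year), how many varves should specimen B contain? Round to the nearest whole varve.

Specimen A: correcting the raw count gives 14773 − 18 + 14 = 14769 true varves.
A: Extension rate ≈ 3883.0 / 14769 = 0.263 mm/year.
B spans 4787.2 / 0.263 = 18202.28 years ≈ 18202 varves.

18202 varves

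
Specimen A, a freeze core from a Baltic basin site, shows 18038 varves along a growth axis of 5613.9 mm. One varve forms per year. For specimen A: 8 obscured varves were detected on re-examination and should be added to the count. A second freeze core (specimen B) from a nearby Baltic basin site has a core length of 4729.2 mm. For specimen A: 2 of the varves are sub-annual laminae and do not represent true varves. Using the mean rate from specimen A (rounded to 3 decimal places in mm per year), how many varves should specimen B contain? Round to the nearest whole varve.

15206 varves

Specimen A: true varve count = 18038 − 2 + 8 = 18044.
A: 5613.9 mm over 18044 years gives 5613.9 / 18044 ≈ 0.311 mm per year.
B spans 4729.2 / 0.311 = 15206.43 years ≈ 15206 varves.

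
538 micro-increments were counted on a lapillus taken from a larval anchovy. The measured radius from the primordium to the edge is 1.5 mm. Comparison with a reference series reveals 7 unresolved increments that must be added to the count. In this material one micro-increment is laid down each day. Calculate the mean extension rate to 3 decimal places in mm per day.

0.003 mm per day

True micro-increment count = 538 + 7 = 545.
Mean rate = 1.5 mm / 545 days ≈ 0.003 mm per day.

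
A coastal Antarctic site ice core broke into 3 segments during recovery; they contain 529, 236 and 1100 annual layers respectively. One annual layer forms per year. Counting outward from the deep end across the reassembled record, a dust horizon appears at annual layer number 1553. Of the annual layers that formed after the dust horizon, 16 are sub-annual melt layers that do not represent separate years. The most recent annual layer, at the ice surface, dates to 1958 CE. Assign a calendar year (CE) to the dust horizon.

Total annual layers = 529 + 236 + 1100 = 1865.
The dust horizon sits at annual layer 1553 from the deep end, so 1865 − 1553 = 312 annual layers formed after it.
Removing the 16 false annual layers leaves 312 − 16 = 296 true annual layers beyond the dust horizon.
Counting back 296 years from 1958 CE places the dust horizon in 1958 − 296 = 1662 CE.

1662 CE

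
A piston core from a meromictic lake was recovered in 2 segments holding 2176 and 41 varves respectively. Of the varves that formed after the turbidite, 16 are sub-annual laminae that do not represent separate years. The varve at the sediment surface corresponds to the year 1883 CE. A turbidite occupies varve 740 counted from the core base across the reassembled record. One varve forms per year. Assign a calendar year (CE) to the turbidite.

422 CE

Total varves = 2176 + 41 = 2217.
Between varve 740 and the sediment surface there are 2217 − 740 = 1477 varves.
1477 − 16 false = 1461 true varves after the turbidite.
The varve at the sediment surface is 1883 CE, so the turbidite dates to 1883 − 1461 = 422 CE.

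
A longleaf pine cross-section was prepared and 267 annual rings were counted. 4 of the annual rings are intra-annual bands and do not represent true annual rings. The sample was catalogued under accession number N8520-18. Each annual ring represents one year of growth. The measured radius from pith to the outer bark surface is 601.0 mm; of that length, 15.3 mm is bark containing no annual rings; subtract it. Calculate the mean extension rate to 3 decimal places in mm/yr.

2.227 mm/yr

True annual ring count = 267 − 4 = 263.
The growth record spans 601.0 − 15.3 = 585.7 mm.
585.7 mm over 263 years gives 585.7 / 263 ≈ 2.227 mm/yr.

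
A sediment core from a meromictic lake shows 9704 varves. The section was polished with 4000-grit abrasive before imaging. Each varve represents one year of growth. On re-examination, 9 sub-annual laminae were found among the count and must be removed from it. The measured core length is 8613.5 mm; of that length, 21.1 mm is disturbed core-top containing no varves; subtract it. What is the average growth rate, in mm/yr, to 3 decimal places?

0.886 mm/yr

Adjusted count: 9704 − 9 = 9695 varves.
Net length = 8613.5 − 21.1 = 8592.4 mm.
8592.4 mm over 9695 years gives 8592.4 / 9695 ≈ 0.886 mm/yr.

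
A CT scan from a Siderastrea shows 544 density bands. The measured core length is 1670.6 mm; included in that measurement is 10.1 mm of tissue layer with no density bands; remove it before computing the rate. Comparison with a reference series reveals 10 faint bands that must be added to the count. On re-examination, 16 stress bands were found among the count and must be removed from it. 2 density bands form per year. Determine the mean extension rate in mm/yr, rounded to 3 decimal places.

6.173 mm/yr

Adjusted count: 544 − 16 + 10 = 538 density bands.
With 2 density bands per year, 538 / 2 = 269 years.
The growth record spans 1670.6 − 10.1 = 1660.5 mm.
1660.5 mm over 269 years gives 1660.5 / 269 ≈ 6.173 mm/yr.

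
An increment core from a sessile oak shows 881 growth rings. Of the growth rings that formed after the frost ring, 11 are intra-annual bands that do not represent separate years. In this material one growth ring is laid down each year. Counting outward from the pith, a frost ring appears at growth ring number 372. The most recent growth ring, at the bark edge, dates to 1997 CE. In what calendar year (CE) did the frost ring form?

1499 CE

The frost ring sits at growth ring 372 from the pith, so 881 − 372 = 509 growth rings formed after it.
509 − 11 false = 498 true growth rings after the frost ring.
The growth ring at the bark edge is 1997 CE, so the frost ring dates to 1997 − 498 = 1499 CE.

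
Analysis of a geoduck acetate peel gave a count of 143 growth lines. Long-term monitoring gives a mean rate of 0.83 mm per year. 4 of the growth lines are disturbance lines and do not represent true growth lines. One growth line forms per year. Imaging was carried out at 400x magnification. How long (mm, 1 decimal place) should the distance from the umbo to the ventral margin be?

Adjusted count: 143 − 4 = 139 growth lines.
Length ≈ 0.83 × 139 = 115.4 mm.

115.4 mm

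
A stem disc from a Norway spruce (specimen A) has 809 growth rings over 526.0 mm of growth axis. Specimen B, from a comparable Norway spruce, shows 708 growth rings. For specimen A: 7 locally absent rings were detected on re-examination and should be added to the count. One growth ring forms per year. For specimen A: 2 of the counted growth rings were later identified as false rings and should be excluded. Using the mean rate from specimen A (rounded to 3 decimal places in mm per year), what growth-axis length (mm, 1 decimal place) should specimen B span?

457.4 mm

Specimen A: true growth ring count = 809 − 2 + 7 = 814.
A: Extension rate ≈ 526.0 / 814 = 0.646 mm per year.
Length of B = 0.646 × 708 = 457.4 mm.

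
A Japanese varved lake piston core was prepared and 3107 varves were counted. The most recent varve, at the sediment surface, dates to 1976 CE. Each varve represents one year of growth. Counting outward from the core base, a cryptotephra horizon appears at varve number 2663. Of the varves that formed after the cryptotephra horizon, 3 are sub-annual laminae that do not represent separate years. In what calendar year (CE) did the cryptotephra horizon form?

1535 CE

The cryptotephra horizon sits at varve 2663 from the core base, so 3107 − 2663 = 444 varves formed after it.
Excluding 3 false varves: 444 − 3 = 441.
Counting back 441 years from 1976 CE places the cryptotephra horizon in 1976 − 441 = 1535 CE.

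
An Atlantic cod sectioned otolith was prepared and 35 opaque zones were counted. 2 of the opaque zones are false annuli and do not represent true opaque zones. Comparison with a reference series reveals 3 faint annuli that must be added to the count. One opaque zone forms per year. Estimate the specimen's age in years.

36 years

True opaque zone count = 35 − 2 + 3 = 36.
At one opaque zone per year, that is 36 years.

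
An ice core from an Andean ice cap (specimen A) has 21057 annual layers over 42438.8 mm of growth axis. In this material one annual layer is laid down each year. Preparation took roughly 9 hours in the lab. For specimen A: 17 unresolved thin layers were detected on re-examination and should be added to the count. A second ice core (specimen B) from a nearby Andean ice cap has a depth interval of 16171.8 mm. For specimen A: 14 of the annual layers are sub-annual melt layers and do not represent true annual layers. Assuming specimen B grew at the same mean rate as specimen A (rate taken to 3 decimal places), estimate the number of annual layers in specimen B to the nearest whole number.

Specimen A: correcting the raw count gives 21057 − 14 + 17 = 21060 true annual layers.
A: Mean rate = 42438.8 mm / 21060 years ≈ 2.015 mm/year.
Specimen B: 16171.8 mm / 2.015 mm per year = 8025.71 years ≈ 8026 annual layers.

8026 annual layers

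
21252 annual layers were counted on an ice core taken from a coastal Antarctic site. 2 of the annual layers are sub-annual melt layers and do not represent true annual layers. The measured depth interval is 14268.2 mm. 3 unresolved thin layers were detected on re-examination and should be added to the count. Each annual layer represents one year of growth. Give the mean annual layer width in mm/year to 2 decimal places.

0.67 mm/year

After corrections the count is 21252 − 2 + 3 = 21253 annual layers.
14268.2 mm over 21253 years gives 14268.2 / 21253 ≈ 0.67 mm/year.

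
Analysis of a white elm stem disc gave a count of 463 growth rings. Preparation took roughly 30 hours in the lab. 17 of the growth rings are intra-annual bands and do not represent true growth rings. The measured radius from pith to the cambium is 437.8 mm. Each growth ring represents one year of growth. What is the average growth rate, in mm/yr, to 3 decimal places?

0.982 mm/yr

Adjusted count: 463 − 17 = 446 growth rings.
Extension rate ≈ 437.8 / 446 = 0.982 mm/yr.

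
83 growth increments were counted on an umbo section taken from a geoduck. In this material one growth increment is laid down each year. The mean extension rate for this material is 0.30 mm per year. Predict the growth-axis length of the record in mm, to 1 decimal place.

The record spans 83 years at 0.30 mm per year.
83 years at 0.30 mm/year gives 0.30 × 83 = 24.9 mm.

24.9 mm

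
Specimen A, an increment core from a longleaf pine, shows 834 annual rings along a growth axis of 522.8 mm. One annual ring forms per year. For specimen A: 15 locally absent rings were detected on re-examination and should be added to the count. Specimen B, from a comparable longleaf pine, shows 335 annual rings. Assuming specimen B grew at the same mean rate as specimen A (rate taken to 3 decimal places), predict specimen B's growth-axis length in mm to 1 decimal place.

Specimen A: after corrections the count is 834 + 15 = 849 annual rings.
A: Extension rate ≈ 522.8 / 849 = 0.616 mm per year.
B's length ≈ 0.616 × 335 = 206.4 mm.

206.4 mm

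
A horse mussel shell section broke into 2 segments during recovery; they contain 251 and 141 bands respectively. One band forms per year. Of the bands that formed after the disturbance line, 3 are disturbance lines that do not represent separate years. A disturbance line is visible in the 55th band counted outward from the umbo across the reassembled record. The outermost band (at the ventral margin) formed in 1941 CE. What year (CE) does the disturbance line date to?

1607 CE

Total bands = 251 + 141 = 392.
Between band 55 and the ventral margin there are 392 − 55 = 337 bands.
Excluding 3 false bands: 337 − 3 = 334.
Counting back 334 years from 1941 CE places the disturbance line in 1941 − 334 = 1607 CE.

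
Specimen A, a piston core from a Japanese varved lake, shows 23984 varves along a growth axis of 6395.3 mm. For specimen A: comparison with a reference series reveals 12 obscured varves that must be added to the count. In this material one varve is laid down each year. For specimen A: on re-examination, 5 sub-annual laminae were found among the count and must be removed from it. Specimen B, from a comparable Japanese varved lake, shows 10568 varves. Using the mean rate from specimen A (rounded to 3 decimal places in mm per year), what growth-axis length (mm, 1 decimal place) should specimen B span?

Specimen A: after corrections the count is 23984 − 5 + 12 = 23991 varves.
A: 6395.3 mm over 23991 years gives 6395.3 / 23991 ≈ 0.267 mm per year.
B's length ≈ 0.267 × 10568 = 2821.7 mm.

2821.7 mm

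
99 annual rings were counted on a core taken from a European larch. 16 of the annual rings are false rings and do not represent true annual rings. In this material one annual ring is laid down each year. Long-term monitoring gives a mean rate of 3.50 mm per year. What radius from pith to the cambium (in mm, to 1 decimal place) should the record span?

After corrections the count is 99 − 16 = 83 annual rings.
83 years at 3.50 mm/year gives 3.50 × 83 = 290.5 mm.

290.5 mm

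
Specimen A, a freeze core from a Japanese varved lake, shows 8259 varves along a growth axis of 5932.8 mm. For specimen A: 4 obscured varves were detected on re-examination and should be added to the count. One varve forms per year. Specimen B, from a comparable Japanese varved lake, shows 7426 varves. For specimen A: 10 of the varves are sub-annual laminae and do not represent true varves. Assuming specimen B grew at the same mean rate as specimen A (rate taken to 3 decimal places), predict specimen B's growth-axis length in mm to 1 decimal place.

Specimen A: correcting the raw count gives 8259 − 10 + 4 = 8253 true varves.
A: Extension rate ≈ 5932.8 / 8253 = 0.719 mm per year.
For B, 0.719 mm/year × 7426 years = 5339.3 mm.

5339.3 mm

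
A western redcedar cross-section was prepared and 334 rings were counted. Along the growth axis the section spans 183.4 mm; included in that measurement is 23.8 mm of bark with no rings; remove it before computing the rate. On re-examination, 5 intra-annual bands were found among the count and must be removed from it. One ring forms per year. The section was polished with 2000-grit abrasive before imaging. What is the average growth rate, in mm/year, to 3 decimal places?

Adjusted count: 334 − 5 = 329 rings.
Net length = 183.4 − 23.8 = 159.6 mm.
159.6 mm over 329 years gives 159.6 / 329 ≈ 0.485 mm/year.

0.485 mm/year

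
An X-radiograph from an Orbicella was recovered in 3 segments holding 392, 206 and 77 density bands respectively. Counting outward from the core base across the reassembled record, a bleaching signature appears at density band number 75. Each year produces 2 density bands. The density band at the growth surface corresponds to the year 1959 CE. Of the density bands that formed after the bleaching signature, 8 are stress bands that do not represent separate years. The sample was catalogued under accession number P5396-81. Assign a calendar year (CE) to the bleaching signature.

Total density bands = 392 + 206 + 77 = 675.
The bleaching signature sits at density band 75 from the core base, so 675 − 75 = 600 density bands formed after it.
Excluding 8 false density bands: 600 − 8 = 592.
Dividing by 2 density bands per year: 592 / 2 = 296 years.
The density band at the growth surface is 1959 CE, so the bleaching signature dates to 1959 − 296 = 1663 CE.

1663 CE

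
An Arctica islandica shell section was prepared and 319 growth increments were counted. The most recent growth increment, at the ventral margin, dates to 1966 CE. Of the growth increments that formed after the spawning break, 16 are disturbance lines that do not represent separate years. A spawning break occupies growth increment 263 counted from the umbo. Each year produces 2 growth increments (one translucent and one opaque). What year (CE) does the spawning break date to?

1946 CE

319 − 263 = 56 growth increments lie beyond the spawning break toward the ventral margin.
56 − 16 false = 40 true growth increments after the spawning break.
40 growth increments at 2 per year is 40 / 2 = 20 years.
Counting back 20 years from 1966 CE places the spawning break in 1966 − 20 = 1946 CE.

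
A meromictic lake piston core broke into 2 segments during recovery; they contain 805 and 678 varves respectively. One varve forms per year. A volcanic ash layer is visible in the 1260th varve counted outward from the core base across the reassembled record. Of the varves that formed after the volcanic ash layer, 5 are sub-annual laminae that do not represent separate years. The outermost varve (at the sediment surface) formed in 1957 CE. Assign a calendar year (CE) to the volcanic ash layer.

Total varves = 805 + 678 = 1483.
Between varve 1260 and the sediment surface there are 1483 − 1260 = 223 varves.
223 − 5 false = 218 true varves after the volcanic ash layer.
Counting back 218 years from 1957 CE places the volcanic ash layer in 1957 − 218 = 1739 CE.

1739 CE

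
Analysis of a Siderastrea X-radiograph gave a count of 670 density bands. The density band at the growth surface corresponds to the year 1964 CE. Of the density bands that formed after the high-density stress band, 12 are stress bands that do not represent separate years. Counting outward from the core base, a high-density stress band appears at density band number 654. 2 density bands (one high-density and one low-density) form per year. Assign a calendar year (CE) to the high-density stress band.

1962 CE

670 − 654 = 16 density bands lie beyond the high-density stress band toward the growth surface.
Removing the 12 false density bands leaves 16 − 12 = 4 true density bands beyond the high-density stress band.
Dividing by 2 density bands per year: 4 / 2 = 2 years.
1964 − 2 = 1962 CE.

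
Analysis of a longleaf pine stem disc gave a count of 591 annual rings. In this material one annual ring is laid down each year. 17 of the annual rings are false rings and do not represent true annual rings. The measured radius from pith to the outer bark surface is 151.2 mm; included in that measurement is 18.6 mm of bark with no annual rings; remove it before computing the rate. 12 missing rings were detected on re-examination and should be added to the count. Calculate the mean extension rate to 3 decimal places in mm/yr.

Correcting the raw count gives 591 − 17 + 12 = 586 true annual rings.
Removing the 18.6 mm offcut leaves 151.2 − 18.6 = 132.6 mm.
Extension rate ≈ 132.6 / 586 = 0.226 mm/yr.

0.226 mm/yr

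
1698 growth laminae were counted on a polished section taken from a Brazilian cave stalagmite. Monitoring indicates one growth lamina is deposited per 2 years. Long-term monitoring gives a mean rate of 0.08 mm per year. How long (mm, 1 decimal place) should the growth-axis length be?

271.7 mm

Multiplying by 2 years per growth lamina: 1698 × 2 = 3396 years.
Length ≈ 0.08 × 3396 = 271.7 mm.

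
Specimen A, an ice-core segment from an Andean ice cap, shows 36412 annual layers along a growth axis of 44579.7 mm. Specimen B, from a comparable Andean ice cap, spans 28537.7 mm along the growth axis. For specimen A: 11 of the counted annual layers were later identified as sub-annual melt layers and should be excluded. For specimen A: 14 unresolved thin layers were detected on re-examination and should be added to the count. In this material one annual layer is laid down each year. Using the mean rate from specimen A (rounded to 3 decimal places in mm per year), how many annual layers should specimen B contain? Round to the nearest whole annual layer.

Specimen A: after corrections the count is 36412 − 11 + 14 = 36415 annual layers.
A: Extension rate ≈ 44579.7 / 36415 = 1.224 mm/year.
For B, 28537.7 / 1.224 = 23315.11 years ≈ 23315 annual layers.

23315 annual layers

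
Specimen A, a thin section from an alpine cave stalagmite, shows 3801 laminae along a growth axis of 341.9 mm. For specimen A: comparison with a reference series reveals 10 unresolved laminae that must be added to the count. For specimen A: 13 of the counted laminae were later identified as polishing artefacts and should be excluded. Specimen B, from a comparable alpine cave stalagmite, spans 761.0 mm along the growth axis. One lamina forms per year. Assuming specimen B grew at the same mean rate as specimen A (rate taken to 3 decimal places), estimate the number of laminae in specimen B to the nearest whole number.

8456 laminae

Specimen A: true lamina count = 3801 − 13 + 10 = 3798.
A: Extension rate ≈ 341.9 / 3798 = 0.090 mm/year.
For B, 761.0 / 0.090 = 8455.56 years ≈ 8456 laminae.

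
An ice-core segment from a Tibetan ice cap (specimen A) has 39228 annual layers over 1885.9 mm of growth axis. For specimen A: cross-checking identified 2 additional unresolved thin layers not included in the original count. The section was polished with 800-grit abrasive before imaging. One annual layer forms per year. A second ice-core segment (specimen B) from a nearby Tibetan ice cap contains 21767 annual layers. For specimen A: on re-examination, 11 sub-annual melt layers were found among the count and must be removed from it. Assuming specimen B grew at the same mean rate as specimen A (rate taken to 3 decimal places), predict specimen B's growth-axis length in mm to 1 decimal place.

Specimen A: true annual layer count = 39228 − 11 + 2 = 39219.
A: Extension rate ≈ 1885.9 / 39219 = 0.048 mm/yr.
B's length ≈ 0.048 × 21767 = 1044.8 mm.

1044.8 mm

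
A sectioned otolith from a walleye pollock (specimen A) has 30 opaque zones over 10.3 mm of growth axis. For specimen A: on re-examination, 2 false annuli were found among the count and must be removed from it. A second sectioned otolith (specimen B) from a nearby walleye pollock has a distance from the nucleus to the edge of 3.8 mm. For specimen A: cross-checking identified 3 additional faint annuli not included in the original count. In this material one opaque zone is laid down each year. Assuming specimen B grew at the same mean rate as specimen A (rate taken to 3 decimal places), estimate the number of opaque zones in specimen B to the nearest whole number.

11 opaque zones

Specimen A: after corrections the count is 30 − 2 + 3 = 31 opaque zones.
A: 10.3 mm over 31 years gives 10.3 / 31 ≈ 0.332 mm/year.
For B, 3.8 / 0.332 = 11.45 years ≈ 11 opaque zones.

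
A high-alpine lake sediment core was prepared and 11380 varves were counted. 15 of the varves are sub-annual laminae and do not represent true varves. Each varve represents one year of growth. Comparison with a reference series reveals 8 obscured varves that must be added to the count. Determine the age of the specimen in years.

Correcting the raw count gives 11380 − 15 + 8 = 11373 true varves.
At one varve per year, that is 11373 years.

11373 years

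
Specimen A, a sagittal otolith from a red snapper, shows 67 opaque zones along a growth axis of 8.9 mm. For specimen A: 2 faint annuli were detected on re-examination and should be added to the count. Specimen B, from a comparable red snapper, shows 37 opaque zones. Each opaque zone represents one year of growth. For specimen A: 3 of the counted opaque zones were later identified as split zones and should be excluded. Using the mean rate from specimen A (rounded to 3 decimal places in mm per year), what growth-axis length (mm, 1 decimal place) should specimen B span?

Specimen A: correcting the raw count gives 67 − 3 + 2 = 66 true opaque zones.
A: Extension rate ≈ 8.9 / 66 = 0.135 mm/yr.
Length of B = 0.135 × 37 = 5.0 mm.

5.0 mm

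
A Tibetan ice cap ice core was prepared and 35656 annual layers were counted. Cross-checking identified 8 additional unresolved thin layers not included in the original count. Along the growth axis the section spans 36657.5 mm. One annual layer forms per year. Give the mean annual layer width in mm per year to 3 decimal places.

True annual layer count = 35656 + 8 = 35664.
Extension rate ≈ 36657.5 / 35664 = 1.028 mm per year.

1.028 mm per year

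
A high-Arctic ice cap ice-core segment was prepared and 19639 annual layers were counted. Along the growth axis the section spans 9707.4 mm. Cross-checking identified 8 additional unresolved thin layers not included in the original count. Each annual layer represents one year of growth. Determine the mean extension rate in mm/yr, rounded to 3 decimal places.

After corrections the count is 19639 + 8 = 19647 annual layers.
9707.4 mm over 19647 years gives 9707.4 / 19647 ≈ 0.494 mm/yr.

0.494 mm/yr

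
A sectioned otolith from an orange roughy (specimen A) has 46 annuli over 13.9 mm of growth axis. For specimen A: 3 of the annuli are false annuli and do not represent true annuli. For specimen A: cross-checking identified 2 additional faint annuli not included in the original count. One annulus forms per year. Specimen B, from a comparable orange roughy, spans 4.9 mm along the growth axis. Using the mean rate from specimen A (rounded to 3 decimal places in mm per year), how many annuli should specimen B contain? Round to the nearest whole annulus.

16 annuli

Specimen A: true annulus count = 46 − 3 + 2 = 45.
A: Extension rate ≈ 13.9 / 45 = 0.309 mm/yr.
Specimen B: 4.9 mm / 0.309 mm per year = 15.86 years ≈ 16 annuli.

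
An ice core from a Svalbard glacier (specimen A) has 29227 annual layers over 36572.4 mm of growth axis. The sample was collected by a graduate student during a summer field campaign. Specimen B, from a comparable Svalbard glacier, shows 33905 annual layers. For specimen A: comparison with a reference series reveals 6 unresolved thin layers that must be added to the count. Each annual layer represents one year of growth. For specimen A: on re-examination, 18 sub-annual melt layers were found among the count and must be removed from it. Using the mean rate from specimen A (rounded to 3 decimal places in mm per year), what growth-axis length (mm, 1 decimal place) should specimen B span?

Specimen A: adjusted count: 29227 − 18 + 6 = 29215 annual layers.
A: Mean rate = 36572.4 mm / 29215 years ≈ 1.252 mm per year.
B's length ≈ 1.252 × 33905 = 42449.1 mm.

42449.1 mm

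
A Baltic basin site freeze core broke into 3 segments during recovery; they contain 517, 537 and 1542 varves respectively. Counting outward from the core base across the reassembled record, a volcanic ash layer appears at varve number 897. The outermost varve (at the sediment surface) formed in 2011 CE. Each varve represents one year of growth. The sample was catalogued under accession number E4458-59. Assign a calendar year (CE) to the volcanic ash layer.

Total varves = 517 + 537 + 1542 = 2596.
2596 − 897 = 1699 varves lie beyond the volcanic ash layer toward the sediment surface.
2011 − 1699 = 312 CE.

312 CE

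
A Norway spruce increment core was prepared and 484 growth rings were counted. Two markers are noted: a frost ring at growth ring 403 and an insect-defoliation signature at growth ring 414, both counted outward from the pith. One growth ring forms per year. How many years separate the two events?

Separation: 414 − 403 = 11 growth rings.
At one growth ring per year, 11 years elapsed between them.

11 yr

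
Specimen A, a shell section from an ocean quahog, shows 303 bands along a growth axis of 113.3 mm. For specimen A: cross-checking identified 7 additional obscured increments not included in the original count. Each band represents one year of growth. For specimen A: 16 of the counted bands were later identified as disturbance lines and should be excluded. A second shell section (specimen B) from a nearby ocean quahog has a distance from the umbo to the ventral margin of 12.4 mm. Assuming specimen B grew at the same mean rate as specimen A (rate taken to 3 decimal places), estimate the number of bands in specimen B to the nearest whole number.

Specimen A: after corrections the count is 303 − 16 + 7 = 294 bands.
A: Mean rate = 113.3 mm / 294 years ≈ 0.385 mm/yr.
B spans 12.4 / 0.385 = 32.21 years ≈ 32 bands.

32 bands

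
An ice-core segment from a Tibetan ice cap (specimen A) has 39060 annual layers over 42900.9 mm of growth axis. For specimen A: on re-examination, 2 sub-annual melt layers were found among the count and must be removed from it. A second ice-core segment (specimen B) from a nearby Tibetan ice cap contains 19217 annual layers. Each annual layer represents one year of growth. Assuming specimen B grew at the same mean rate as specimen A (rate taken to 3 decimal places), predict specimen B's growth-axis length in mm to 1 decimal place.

Specimen A: adjusted count: 39060 − 2 = 39058 annual layers.
A: Mean rate = 42900.9 mm / 39058 years ≈ 1.098 mm per year.
Length of B = 1.098 × 19217 = 21100.3 mm.

21100.3 mm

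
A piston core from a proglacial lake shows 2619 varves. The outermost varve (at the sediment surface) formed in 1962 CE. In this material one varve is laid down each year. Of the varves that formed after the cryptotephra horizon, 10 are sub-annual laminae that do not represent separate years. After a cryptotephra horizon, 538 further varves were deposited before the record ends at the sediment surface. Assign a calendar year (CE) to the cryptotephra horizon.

538 varves post-date the cryptotephra horizon.
538 − 10 false = 528 true varves after the cryptotephra horizon.
The varve at the sediment surface is 1962 CE, so the cryptotephra horizon dates to 1962 − 528 = 1434 CE.

1434 CE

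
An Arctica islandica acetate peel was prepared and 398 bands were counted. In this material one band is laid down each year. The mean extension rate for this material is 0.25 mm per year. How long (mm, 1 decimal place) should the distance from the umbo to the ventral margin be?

398 years of growth are recorded.
Length ≈ 0.25 × 398 = 99.5 mm.

99.5 mm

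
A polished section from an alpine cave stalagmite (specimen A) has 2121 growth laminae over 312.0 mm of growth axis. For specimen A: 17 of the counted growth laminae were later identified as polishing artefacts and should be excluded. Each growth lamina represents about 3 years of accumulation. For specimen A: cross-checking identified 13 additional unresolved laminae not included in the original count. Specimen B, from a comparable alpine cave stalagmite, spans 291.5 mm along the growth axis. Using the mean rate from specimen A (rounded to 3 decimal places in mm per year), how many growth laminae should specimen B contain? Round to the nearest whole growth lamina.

1983 growth laminae

Specimen A: correcting the raw count gives 2121 − 17 + 13 = 2117 true growth laminae.
Specimen A: 2117 growth laminae at 3 years each span 2117 × 3 = 6351 years.
A: 312.0 mm over 6351 years gives 312.0 / 6351 ≈ 0.049 mm/year.
B spans 291.5 / 0.049 = 5948.98 years; at 3 years per growth lamina that is 5948.98 / 3 ≈ 1983 growth laminae.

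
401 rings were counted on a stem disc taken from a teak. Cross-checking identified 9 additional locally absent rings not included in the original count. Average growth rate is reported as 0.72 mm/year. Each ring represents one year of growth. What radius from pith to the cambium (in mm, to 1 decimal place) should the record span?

295.2 mm

Adjusted count: 401 + 9 = 410 rings.
410 years at 0.72 mm/year gives 0.72 × 410 = 295.2 mm.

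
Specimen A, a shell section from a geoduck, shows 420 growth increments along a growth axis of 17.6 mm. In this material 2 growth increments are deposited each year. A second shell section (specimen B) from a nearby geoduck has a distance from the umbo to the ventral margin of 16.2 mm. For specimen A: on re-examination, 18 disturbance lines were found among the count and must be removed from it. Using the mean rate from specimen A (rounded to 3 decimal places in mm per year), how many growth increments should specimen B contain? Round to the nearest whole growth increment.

Specimen A: correcting the raw count gives 420 − 18 = 402 true growth increments.
Specimen A: with 2 growth increments per year, 402 / 2 = 201 years.
A: 17.6 mm over 201 years gives 17.6 / 201 ≈ 0.088 mm/yr.
Specimen B: 16.2 mm / 0.088 mm per year = 184.09 years; at 2 growth increments per year that is 184.09 × 2 ≈ 368 growth increments.

368 growth increments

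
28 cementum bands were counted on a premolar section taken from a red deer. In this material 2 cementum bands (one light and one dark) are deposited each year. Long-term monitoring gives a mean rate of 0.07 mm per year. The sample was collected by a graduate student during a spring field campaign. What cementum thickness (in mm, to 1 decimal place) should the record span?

1.0 mm

Dividing by 2 cementum bands per year: 28 / 2 = 14 years.
Length ≈ 0.07 × 14 = 1.0 mm.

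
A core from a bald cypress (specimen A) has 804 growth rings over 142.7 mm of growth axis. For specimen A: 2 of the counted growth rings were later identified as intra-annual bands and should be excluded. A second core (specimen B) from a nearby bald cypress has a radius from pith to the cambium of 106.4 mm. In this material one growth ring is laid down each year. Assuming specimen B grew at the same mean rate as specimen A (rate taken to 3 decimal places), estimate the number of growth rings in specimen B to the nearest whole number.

Specimen A: adjusted count: 804 − 2 = 802 growth rings.
A: Mean rate = 142.7 mm / 802 years ≈ 0.178 mm/yr.
For B, 106.4 / 0.178 = 597.75 years ≈ 598 growth rings.

598 growth rings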